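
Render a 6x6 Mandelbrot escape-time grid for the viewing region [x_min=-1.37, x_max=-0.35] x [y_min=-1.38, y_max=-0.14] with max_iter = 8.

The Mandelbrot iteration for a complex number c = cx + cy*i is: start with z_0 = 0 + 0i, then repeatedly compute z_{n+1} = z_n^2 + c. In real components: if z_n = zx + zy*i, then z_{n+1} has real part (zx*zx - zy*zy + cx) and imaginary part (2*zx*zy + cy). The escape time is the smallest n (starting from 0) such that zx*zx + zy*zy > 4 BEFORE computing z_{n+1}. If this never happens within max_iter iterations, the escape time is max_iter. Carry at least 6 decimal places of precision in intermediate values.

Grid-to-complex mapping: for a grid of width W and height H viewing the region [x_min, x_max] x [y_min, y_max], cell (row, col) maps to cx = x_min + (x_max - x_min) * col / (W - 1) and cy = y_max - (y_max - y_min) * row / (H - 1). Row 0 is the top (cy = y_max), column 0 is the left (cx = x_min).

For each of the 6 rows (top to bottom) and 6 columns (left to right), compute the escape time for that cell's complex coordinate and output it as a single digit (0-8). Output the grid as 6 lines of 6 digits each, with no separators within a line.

(row=0, col=0): c = -1.3700 + -0.1400i → escape time 8
(row=0, col=1): c = -1.1660 + -0.1400i → escape time 8
(row=0, col=2): c = -0.9620 + -0.1400i → escape time 8
(row=0, col=3): c = -0.7580 + -0.1400i → escape time 8
(row=0, col=4): c = -0.5540 + -0.1400i → escape time 8
(row=0, col=5): c = -0.3500 + -0.1400i → escape time 8
(row=1, col=0): c = -1.3700 + -0.3880i → escape time 5
(row=1, col=1): c = -1.1660 + -0.3880i → escape time 7
(row=1, col=2): c = -0.9620 + -0.3880i → escape time 7
(row=1, col=3): c = -0.7580 + -0.3880i → escape time 8
(row=1, col=4): c = -0.5540 + -0.3880i → escape time 8
(row=1, col=5): c = -0.3500 + -0.3880i → escape time 8
(row=2, col=0): c = -1.3700 + -0.6360i → escape time 3
(row=2, col=1): c = -1.1660 + -0.6360i → escape time 3
(row=2, col=2): c = -0.9620 + -0.6360i → escape time 4
(row=2, col=3): c = -0.7580 + -0.6360i → escape time 5
(row=2, col=4): c = -0.5540 + -0.6360i → escape time 8
(row=2, col=5): c = -0.3500 + -0.6360i → escape time 8
(row=3, col=0): c = -1.3700 + -0.8840i → escape time 3
(row=3, col=1): c = -1.1660 + -0.8840i → escape time 3
(row=3, col=2): c = -0.9620 + -0.8840i → escape time 3
(row=3, col=3): c = -0.7580 + -0.8840i → escape time 4
(row=3, col=4): c = -0.5540 + -0.8840i → escape time 4
(row=3, col=5): c = -0.3500 + -0.8840i → escape time 5
(row=4, col=0): c = -1.3700 + -1.1320i → escape time 2
(row=4, col=1): c = -1.1660 + -1.1320i → escape time 3
(row=4, col=2): c = -0.9620 + -1.1320i → escape time 3
(row=4, col=3): c = -0.7580 + -1.1320i → escape time 3
(row=4, col=4): c = -0.5540 + -1.1320i → escape time 3
(row=4, col=5): c = -0.3500 + -1.1320i → escape time 4
(row=5, col=0): c = -1.3700 + -1.3800i → escape time 2
(row=5, col=1): c = -1.1660 + -1.3800i → escape time 2
(row=5, col=2): c = -0.9620 + -1.3800i → escape time 2
(row=5, col=3): c = -0.7580 + -1.3800i → escape time 2
(row=5, col=4): c = -0.5540 + -1.3800i → escape time 2
(row=5, col=5): c = -0.3500 + -1.3800i → escape time 2

Answer: 888888
577888
334588
333445
233334
222222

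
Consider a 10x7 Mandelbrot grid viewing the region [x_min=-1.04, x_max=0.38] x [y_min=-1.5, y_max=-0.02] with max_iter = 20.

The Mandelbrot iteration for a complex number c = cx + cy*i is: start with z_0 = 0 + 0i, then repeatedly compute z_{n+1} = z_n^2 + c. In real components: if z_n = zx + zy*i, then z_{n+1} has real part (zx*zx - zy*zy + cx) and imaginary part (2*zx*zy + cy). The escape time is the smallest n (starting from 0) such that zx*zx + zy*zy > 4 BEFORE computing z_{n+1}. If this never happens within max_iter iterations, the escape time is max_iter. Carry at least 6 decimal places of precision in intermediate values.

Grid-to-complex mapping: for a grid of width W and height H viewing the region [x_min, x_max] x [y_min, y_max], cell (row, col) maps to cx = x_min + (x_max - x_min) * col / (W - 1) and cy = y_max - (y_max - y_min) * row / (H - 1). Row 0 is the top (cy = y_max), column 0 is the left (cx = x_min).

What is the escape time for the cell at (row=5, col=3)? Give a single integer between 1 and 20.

Answer: 3

Derivation:
z_0 = 0 + 0i, c = -0.5667 + -1.2533i
Iter 1: z = -0.5667 + -1.2533i, |z|^2 = 1.8920
Iter 2: z = -1.8164 + 0.1671i, |z|^2 = 3.3272
Iter 3: z = 2.7047 + -1.8604i, |z|^2 = 10.7766
Escaped at iteration 3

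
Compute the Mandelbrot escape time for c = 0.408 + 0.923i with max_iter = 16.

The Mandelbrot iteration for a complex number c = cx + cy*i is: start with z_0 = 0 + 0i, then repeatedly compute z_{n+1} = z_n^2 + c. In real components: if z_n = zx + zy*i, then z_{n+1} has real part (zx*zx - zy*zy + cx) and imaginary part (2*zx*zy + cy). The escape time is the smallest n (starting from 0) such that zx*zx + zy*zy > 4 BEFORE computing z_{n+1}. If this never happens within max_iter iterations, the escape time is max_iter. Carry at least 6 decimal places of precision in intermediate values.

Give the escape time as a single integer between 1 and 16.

z_0 = 0 + 0i, c = 0.4080 + 0.9230i
Iter 1: z = 0.4080 + 0.9230i, |z|^2 = 1.0184
Iter 2: z = -0.2775 + 1.6762i, |z|^2 = 2.8865
Iter 3: z = -2.3246 + -0.0072i, |z|^2 = 5.4036
Escaped at iteration 3

Answer: 3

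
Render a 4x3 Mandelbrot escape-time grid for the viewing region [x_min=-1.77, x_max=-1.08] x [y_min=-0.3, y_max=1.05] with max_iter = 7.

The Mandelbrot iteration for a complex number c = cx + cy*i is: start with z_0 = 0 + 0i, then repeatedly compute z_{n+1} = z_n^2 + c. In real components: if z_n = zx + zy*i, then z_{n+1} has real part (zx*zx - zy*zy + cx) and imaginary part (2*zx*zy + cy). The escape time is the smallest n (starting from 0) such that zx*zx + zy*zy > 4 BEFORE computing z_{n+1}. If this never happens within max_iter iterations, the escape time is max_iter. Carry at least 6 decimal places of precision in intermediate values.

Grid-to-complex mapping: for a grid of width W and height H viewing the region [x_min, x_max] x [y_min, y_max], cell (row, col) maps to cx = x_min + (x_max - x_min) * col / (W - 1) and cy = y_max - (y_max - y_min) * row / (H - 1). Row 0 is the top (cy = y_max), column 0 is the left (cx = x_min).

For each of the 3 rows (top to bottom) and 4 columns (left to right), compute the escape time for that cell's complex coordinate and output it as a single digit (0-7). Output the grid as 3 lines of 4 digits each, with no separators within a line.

Answer: 1233
3467
4477

Derivation:
(row=0, col=0): c = -1.7700 + 1.0500i → escape time 1
(row=0, col=1): c = -1.5400 + 1.0500i → escape time 2
(row=0, col=2): c = -1.3100 + 1.0500i → escape time 3
(row=0, col=3): c = -1.0800 + 1.0500i → escape time 3
(row=1, col=0): c = -1.7700 + 0.3750i → escape time 3
(row=1, col=1): c = -1.5400 + 0.3750i → escape time 4
(row=1, col=2): c = -1.3100 + 0.3750i → escape time 6
(row=1, col=3): c = -1.0800 + 0.3750i → escape time 7
(row=2, col=0): c = -1.7700 + -0.3000i → escape time 4
(row=2, col=1): c = -1.5400 + -0.3000i → escape time 4
(row=2, col=2): c = -1.3100 + -0.3000i → escape time 7
(row=2, col=3): c = -1.0800 + -0.3000i → escape time 7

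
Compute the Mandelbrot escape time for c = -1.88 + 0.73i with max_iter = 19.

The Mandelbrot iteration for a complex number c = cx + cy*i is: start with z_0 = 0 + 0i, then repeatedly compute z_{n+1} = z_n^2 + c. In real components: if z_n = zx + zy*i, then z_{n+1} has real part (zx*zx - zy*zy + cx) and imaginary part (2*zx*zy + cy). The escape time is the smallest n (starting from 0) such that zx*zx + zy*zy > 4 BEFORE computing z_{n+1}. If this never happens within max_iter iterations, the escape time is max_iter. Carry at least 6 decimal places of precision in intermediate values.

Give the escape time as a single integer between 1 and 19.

z_0 = 0 + 0i, c = -1.8800 + 0.7300i
Iter 1: z = -1.8800 + 0.7300i, |z|^2 = 4.0673
Escaped at iteration 1

Answer: 1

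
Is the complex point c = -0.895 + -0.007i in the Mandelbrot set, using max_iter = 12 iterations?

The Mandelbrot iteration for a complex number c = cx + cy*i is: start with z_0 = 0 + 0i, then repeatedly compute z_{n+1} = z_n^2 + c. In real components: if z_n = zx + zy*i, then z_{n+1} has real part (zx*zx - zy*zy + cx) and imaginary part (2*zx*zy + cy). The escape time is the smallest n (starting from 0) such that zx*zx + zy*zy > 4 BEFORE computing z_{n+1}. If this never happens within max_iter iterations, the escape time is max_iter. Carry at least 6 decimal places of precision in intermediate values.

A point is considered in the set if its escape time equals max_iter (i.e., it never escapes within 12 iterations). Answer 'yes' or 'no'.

Answer: yes

Derivation:
z_0 = 0 + 0i, c = -0.8950 + -0.0070i
Iter 1: z = -0.8950 + -0.0070i, |z|^2 = 0.8011
Iter 2: z = -0.0940 + 0.0055i, |z|^2 = 0.0089
Iter 3: z = -0.8862 + -0.0080i, |z|^2 = 0.7854
Iter 4: z = -0.1097 + 0.0072i, |z|^2 = 0.0121
Iter 5: z = -0.8830 + -0.0086i, |z|^2 = 0.7798
Iter 6: z = -0.1154 + 0.0082i, |z|^2 = 0.0134
Iter 7: z = -0.8818 + -0.0089i, |z|^2 = 0.7776
Iter 8: z = -0.1176 + 0.0087i, |z|^2 = 0.0139
Iter 9: z = -0.8812 + -0.0090i, |z|^2 = 0.7767
Iter 10: z = -0.1185 + 0.0089i, |z|^2 = 0.0141
Iter 11: z = -0.8810 + -0.0091i, |z|^2 = 0.7763
Did not escape in 12 iterations → in set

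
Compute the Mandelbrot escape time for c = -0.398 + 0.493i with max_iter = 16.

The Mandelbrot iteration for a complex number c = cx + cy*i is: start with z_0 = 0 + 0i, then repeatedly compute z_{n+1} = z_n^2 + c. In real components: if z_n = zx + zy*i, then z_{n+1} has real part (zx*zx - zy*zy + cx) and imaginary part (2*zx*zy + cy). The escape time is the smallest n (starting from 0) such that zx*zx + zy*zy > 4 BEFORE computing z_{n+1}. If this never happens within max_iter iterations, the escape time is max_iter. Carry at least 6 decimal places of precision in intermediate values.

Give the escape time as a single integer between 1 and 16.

Answer: 16

Derivation:
z_0 = 0 + 0i, c = -0.3980 + 0.4930i
Iter 1: z = -0.3980 + 0.4930i, |z|^2 = 0.4015
Iter 2: z = -0.4826 + 0.1006i, |z|^2 = 0.2431
Iter 3: z = -0.1752 + 0.3959i, |z|^2 = 0.1874
Iter 4: z = -0.5241 + 0.3543i, |z|^2 = 0.4002
Iter 5: z = -0.2489 + 0.1217i, |z|^2 = 0.0767
Iter 6: z = -0.3509 + 0.4324i, |z|^2 = 0.3101
Iter 7: z = -0.4619 + 0.1895i, |z|^2 = 0.2493
Iter 8: z = -0.2206 + 0.3179i, |z|^2 = 0.1497
Iter 9: z = -0.4504 + 0.3528i, |z|^2 = 0.3273
Iter 10: z = -0.3196 + 0.1752i, |z|^2 = 0.1328
Iter 11: z = -0.3266 + 0.3810i, |z|^2 = 0.2518
Iter 12: z = -0.4365 + 0.2441i, |z|^2 = 0.2502
Iter 13: z = -0.2671 + 0.2799i, |z|^2 = 0.1496
Iter 14: z = -0.4050 + 0.3435i, |z|^2 = 0.2820
Iter 15: z = -0.3520 + 0.2147i, |z|^2 = 0.1700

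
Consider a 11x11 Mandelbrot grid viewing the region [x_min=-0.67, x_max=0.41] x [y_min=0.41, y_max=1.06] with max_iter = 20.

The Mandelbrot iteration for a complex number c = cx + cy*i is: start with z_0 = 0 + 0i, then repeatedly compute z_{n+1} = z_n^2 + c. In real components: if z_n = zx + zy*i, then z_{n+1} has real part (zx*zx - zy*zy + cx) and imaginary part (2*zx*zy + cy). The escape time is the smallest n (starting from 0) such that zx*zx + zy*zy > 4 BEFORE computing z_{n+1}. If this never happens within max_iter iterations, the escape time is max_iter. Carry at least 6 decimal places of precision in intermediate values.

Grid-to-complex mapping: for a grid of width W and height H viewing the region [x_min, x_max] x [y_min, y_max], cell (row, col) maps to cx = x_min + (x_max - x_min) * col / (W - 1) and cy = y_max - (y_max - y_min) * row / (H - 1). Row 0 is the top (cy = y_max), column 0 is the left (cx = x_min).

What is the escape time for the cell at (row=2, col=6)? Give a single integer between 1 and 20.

z_0 = 0 + 0i, c = -0.0220 + 0.9300i
Iter 1: z = -0.0220 + 0.9300i, |z|^2 = 0.8654
Iter 2: z = -0.8864 + 0.8891i, |z|^2 = 1.5762
Iter 3: z = -0.0267 + -0.6462i, |z|^2 = 0.4183
Iter 4: z = -0.4388 + 0.9645i, |z|^2 = 1.1229
Iter 5: z = -0.7598 + 0.0834i, |z|^2 = 0.5842
Iter 6: z = 0.5483 + 0.8032i, |z|^2 = 0.9458
Iter 7: z = -0.3666 + 1.8108i, |z|^2 = 3.4133
Iter 8: z = -3.1666 + -0.3976i, |z|^2 = 10.1853
Escaped at iteration 8

Answer: 8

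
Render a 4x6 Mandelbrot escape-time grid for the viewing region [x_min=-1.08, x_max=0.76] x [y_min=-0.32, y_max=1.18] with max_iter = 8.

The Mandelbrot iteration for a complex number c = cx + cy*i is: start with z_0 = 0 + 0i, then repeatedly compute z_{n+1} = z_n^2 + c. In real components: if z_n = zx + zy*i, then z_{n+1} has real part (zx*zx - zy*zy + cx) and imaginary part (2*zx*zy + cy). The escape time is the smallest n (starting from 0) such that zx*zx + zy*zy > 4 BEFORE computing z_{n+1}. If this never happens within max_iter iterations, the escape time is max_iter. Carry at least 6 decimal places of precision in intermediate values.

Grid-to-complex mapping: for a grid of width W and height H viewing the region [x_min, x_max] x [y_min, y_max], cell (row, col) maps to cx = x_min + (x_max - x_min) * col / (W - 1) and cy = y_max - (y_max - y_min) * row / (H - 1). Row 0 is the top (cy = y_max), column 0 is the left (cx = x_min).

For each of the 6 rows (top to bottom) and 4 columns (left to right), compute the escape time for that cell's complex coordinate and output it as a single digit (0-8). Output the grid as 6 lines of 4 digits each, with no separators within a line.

Answer: 3332
3552
4883
8883
8883
8883

Derivation:
(row=0, col=0): c = -1.0800 + 1.1800i → escape time 3
(row=0, col=1): c = -0.4667 + 1.1800i → escape time 3
(row=0, col=2): c = 0.1467 + 1.1800i → escape time 3
(row=0, col=3): c = 0.7600 + 1.1800i → escape time 2
(row=1, col=0): c = -1.0800 + 0.8800i → escape time 3
(row=1, col=1): c = -0.4667 + 0.8800i → escape time 5
(row=1, col=2): c = 0.1467 + 0.8800i → escape time 5
(row=1, col=3): c = 0.7600 + 0.8800i → escape time 2
(row=2, col=0): c = -1.0800 + 0.5800i → escape time 4
(row=2, col=1): c = -0.4667 + 0.5800i → escape time 8
(row=2, col=2): c = 0.1467 + 0.5800i → escape time 8
(row=2, col=3): c = 0.7600 + 0.5800i → escape time 3
(row=3, col=0): c = -1.0800 + 0.2800i → escape time 8
(row=3, col=1): c = -0.4667 + 0.2800i → escape time 8
(row=3, col=2): c = 0.1467 + 0.2800i → escape time 8
(row=3, col=3): c = 0.7600 + 0.2800i → escape time 3
(row=4, col=0): c = -1.0800 + -0.0200i → escape time 8
(row=4, col=1): c = -0.4667 + -0.0200i → escape time 8
(row=4, col=2): c = 0.1467 + -0.0200i → escape time 8
(row=4, col=3): c = 0.7600 + -0.0200i → escape time 3
(row=5, col=0): c = -1.0800 + -0.3200i → escape time 8
(row=5, col=1): c = -0.4667 + -0.3200i → escape time 8
(row=5, col=2): c = 0.1467 + -0.3200i → escape time 8
(row=5, col=3): c = 0.7600 + -0.3200i → escape time 3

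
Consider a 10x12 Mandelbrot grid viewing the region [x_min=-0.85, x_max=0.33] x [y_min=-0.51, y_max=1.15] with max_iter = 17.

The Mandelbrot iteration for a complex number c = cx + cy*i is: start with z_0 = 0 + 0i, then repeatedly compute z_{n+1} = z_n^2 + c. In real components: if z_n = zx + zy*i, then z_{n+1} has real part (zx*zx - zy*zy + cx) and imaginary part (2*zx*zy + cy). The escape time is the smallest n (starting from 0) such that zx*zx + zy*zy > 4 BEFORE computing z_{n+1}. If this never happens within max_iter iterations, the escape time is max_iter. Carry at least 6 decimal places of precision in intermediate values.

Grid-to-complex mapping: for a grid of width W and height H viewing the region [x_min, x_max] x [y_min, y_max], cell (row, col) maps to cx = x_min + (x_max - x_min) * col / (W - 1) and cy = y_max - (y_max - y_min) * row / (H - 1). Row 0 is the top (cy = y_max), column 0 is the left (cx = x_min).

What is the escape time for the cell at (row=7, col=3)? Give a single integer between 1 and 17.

z_0 = 0 + 0i, c = -0.4567 + 0.0936i
Iter 1: z = -0.4567 + 0.0936i, |z|^2 = 0.2173
Iter 2: z = -0.2569 + 0.0081i, |z|^2 = 0.0661
Iter 3: z = -0.3907 + 0.0895i, |z|^2 = 0.1607
Iter 4: z = -0.3120 + 0.0237i, |z|^2 = 0.0979
Iter 5: z = -0.3599 + 0.0788i, |z|^2 = 0.1357
Iter 6: z = -0.3334 + 0.0369i, |z|^2 = 0.1125
Iter 7: z = -0.3469 + 0.0690i, |z|^2 = 0.1251
Iter 8: z = -0.3411 + 0.0457i, |z|^2 = 0.1184
Iter 9: z = -0.3424 + 0.0624i, |z|^2 = 0.1211
Iter 10: z = -0.3433 + 0.0509i, |z|^2 = 0.1205
Iter 11: z = -0.3414 + 0.0587i, |z|^2 = 0.1200
Iter 12: z = -0.3436 + 0.0536i, |z|^2 = 0.1209
Iter 13: z = -0.3415 + 0.0568i, |z|^2 = 0.1199
Iter 14: z = -0.3433 + 0.0548i, |z|^2 = 0.1208
Iter 15: z = -0.3418 + 0.0560i, |z|^2 = 0.1200
Iter 16: z = -0.3430 + 0.0554i, |z|^2 = 0.1207

Answer: 17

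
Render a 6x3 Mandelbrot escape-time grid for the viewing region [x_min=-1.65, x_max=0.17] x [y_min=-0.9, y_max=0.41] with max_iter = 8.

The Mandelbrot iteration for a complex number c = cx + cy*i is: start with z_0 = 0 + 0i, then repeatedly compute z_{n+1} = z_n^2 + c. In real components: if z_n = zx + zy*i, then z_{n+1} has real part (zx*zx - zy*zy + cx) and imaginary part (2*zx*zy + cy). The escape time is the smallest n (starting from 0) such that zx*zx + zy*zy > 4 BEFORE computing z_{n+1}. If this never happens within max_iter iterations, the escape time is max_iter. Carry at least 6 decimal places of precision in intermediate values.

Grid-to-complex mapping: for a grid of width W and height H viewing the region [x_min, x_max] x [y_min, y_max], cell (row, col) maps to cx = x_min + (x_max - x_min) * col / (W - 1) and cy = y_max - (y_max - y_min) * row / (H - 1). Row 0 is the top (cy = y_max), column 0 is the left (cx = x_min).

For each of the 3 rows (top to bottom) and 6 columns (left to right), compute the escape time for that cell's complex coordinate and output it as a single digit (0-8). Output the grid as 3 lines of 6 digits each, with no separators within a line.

(row=0, col=0): c = -1.6500 + 0.4100i → escape time 3
(row=0, col=1): c = -1.2860 + 0.4100i → escape time 8
(row=0, col=2): c = -0.9220 + 0.4100i → escape time 7
(row=0, col=3): c = -0.5580 + 0.4100i → escape time 8
(row=0, col=4): c = -0.1940 + 0.4100i → escape time 8
(row=0, col=5): c = 0.1700 + 0.4100i → escape time 8
(row=1, col=0): c = -1.6500 + -0.2450i → escape time 4
(row=1, col=1): c = -1.2860 + -0.2450i → escape time 8
(row=1, col=2): c = -0.9220 + -0.2450i → escape time 8
(row=1, col=3): c = -0.5580 + -0.2450i → escape time 8
(row=1, col=4): c = -0.1940 + -0.2450i → escape time 8
(row=1, col=5): c = 0.1700 + -0.2450i → escape time 8
(row=2, col=0): c = -1.6500 + -0.9000i → escape time 2
(row=2, col=1): c = -1.2860 + -0.9000i → escape time 3
(row=2, col=2): c = -0.9220 + -0.9000i → escape time 3
(row=2, col=3): c = -0.5580 + -0.9000i → escape time 4
(row=2, col=4): c = -0.1940 + -0.9000i → escape time 8
(row=2, col=5): c = 0.1700 + -0.9000i → escape time 4

Answer: 387888
488888
233484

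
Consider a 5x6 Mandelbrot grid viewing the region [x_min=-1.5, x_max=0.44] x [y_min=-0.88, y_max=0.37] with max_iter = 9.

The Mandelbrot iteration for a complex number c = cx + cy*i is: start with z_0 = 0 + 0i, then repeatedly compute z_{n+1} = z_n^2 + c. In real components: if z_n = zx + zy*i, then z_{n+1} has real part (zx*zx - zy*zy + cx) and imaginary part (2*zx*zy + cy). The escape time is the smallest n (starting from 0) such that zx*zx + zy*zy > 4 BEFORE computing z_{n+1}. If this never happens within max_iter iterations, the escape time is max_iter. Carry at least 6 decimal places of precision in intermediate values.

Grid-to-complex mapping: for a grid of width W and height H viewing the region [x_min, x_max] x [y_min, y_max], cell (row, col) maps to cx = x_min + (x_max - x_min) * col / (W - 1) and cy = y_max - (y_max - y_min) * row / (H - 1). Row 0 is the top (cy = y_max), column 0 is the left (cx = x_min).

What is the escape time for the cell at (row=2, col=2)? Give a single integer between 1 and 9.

Answer: 9

Derivation:
z_0 = 0 + 0i, c = -0.5300 + -0.1300i
Iter 1: z = -0.5300 + -0.1300i, |z|^2 = 0.2978
Iter 2: z = -0.2660 + 0.0078i, |z|^2 = 0.0708
Iter 3: z = -0.4593 + -0.1341i, |z|^2 = 0.2290
Iter 4: z = -0.3370 + -0.0068i, |z|^2 = 0.1136
Iter 5: z = -0.4165 + -0.1254i, |z|^2 = 0.1892
Iter 6: z = -0.3723 + -0.0255i, |z|^2 = 0.1393
Iter 7: z = -0.3920 + -0.1110i, |z|^2 = 0.1660
Iter 8: z = -0.3886 + -0.0430i, |z|^2 = 0.1529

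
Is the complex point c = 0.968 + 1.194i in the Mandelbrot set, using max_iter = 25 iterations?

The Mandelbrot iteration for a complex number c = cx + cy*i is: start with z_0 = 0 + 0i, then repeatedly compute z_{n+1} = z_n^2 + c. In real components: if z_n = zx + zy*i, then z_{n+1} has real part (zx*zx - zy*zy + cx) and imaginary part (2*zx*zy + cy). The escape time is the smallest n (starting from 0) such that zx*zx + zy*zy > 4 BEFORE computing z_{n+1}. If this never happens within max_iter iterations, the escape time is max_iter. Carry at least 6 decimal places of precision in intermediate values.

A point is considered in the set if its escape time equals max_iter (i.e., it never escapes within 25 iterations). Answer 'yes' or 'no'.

z_0 = 0 + 0i, c = 0.9680 + 1.1940i
Iter 1: z = 0.9680 + 1.1940i, |z|^2 = 2.3627
Iter 2: z = 0.4794 + 3.5056i, |z|^2 = 12.5189
Escaped at iteration 2

Answer: no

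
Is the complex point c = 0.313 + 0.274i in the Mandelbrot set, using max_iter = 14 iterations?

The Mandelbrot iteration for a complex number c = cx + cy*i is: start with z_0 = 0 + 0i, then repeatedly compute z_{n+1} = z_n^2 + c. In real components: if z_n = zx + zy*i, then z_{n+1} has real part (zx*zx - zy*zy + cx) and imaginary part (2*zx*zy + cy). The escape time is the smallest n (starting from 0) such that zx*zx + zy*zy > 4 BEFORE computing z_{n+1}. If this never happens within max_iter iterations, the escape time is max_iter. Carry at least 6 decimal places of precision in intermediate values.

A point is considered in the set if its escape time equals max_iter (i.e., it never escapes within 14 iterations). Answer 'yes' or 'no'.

z_0 = 0 + 0i, c = 0.3130 + 0.2740i
Iter 1: z = 0.3130 + 0.2740i, |z|^2 = 0.1730
Iter 2: z = 0.3359 + 0.4455i, |z|^2 = 0.3113
Iter 3: z = 0.2273 + 0.5733i, |z|^2 = 0.3803
Iter 4: z = 0.0360 + 0.5347i, |z|^2 = 0.2872
Iter 5: z = 0.0284 + 0.3125i, |z|^2 = 0.0985
Iter 6: z = 0.2161 + 0.2918i, |z|^2 = 0.1319
Iter 7: z = 0.2746 + 0.4001i, |z|^2 = 0.2355
Iter 8: z = 0.2283 + 0.4937i, |z|^2 = 0.2959
Iter 9: z = 0.1213 + 0.4994i, |z|^2 = 0.2642
Iter 10: z = 0.0783 + 0.3952i, |z|^2 = 0.1623
Iter 11: z = 0.1629 + 0.3359i, |z|^2 = 0.1394
Iter 12: z = 0.2267 + 0.3835i, |z|^2 = 0.1985
Iter 13: z = 0.2174 + 0.4479i, |z|^2 = 0.2479
Did not escape in 14 iterations → in set

Answer: yes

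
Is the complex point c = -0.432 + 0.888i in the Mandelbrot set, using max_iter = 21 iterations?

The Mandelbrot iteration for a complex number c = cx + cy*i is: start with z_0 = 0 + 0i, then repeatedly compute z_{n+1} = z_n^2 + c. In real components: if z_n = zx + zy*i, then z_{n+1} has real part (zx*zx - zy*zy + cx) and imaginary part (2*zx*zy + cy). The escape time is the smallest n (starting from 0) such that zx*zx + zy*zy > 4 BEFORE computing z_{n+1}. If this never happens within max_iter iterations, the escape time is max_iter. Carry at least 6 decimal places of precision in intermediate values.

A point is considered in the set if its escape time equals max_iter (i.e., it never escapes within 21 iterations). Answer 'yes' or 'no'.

Answer: no

Derivation:
z_0 = 0 + 0i, c = -0.4320 + 0.8880i
Iter 1: z = -0.4320 + 0.8880i, |z|^2 = 0.9752
Iter 2: z = -1.0339 + 0.1208i, |z|^2 = 1.0836
Iter 3: z = 0.6224 + 0.6383i, |z|^2 = 0.7948
Iter 4: z = -0.4520 + 1.6825i, |z|^2 = 3.0352
Iter 5: z = -3.0586 + -0.6330i, |z|^2 = 9.7557
Escaped at iteration 5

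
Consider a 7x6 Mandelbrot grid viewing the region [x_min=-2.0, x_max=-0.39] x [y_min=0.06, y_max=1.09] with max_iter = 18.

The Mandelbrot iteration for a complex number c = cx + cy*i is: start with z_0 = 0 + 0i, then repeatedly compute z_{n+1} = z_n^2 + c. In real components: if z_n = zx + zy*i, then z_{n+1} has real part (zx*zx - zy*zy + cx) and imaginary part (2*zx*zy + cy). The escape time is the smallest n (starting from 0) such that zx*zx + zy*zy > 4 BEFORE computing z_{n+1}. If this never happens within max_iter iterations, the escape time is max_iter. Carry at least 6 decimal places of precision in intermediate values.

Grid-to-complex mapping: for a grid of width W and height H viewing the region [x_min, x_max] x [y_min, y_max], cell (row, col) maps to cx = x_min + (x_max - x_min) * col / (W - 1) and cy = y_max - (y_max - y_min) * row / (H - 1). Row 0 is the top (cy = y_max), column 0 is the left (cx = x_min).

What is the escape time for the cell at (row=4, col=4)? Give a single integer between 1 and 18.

z_0 = 0 + 0i, c = -0.9267 + 0.2660i
Iter 1: z = -0.9267 + 0.2660i, |z|^2 = 0.9295
Iter 2: z = -0.1387 + -0.2270i, |z|^2 = 0.0708
Iter 3: z = -0.9589 + 0.3290i, |z|^2 = 1.0278
Iter 4: z = -0.1153 + -0.3649i, |z|^2 = 0.1465
Iter 5: z = -1.0465 + 0.3502i, |z|^2 = 1.2179
Iter 6: z = 0.0460 + -0.4669i, |z|^2 = 0.2201
Iter 7: z = -1.1426 + 0.2231i, |z|^2 = 1.3552
Iter 8: z = 0.3290 + -0.2437i, |z|^2 = 0.1677
Iter 9: z = -0.8778 + 0.1056i, |z|^2 = 0.7817
Iter 10: z = -0.1673 + 0.0806i, |z|^2 = 0.0345
Iter 11: z = -0.9052 + 0.2390i, |z|^2 = 0.8765
Iter 12: z = -0.1645 + -0.1668i, |z|^2 = 0.0549
Iter 13: z = -0.9274 + 0.3209i, |z|^2 = 0.9631
Iter 14: z = -0.1695 + -0.3291i, |z|^2 = 0.1371
Iter 15: z = -1.0063 + 0.3776i, |z|^2 = 1.1551
Iter 16: z = -0.0567 + -0.4939i, |z|^2 = 0.2471
Iter 17: z = -1.1674 + 0.3220i, |z|^2 = 1.4664

Answer: 18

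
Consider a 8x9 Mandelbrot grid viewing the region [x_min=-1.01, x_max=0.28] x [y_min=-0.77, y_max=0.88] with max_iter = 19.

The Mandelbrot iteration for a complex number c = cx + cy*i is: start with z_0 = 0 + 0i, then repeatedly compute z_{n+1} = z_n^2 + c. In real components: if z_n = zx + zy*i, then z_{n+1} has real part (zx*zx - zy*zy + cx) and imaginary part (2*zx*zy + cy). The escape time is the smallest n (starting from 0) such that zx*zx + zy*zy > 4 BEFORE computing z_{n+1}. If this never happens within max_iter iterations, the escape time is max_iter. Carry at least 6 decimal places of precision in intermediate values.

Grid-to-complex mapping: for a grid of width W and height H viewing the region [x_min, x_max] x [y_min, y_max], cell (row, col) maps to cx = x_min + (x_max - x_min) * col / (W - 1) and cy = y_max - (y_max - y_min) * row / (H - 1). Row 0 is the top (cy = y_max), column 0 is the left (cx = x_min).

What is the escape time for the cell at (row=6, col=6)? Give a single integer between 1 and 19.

Answer: 19

Derivation:
z_0 = 0 + 0i, c = 0.0957 + -0.3575i
Iter 1: z = 0.0957 + -0.3575i, |z|^2 = 0.1370
Iter 2: z = -0.0229 + -0.4259i, |z|^2 = 0.1819
Iter 3: z = -0.0852 + -0.3380i, |z|^2 = 0.1215
Iter 4: z = -0.0113 + -0.2999i, |z|^2 = 0.0901
Iter 5: z = 0.0059 + -0.3508i, |z|^2 = 0.1231
Iter 6: z = -0.0273 + -0.3616i, |z|^2 = 0.1315
Iter 7: z = -0.0343 + -0.3378i, |z|^2 = 0.1153
Iter 8: z = -0.0172 + -0.3343i, |z|^2 = 0.1121
Iter 9: z = -0.0158 + -0.3460i, |z|^2 = 0.1200
Iter 10: z = -0.0238 + -0.3466i, |z|^2 = 0.1207
Iter 11: z = -0.0238 + -0.3410i, |z|^2 = 0.1169
Iter 12: z = -0.0200 + -0.3412i, |z|^2 = 0.1168
Iter 13: z = -0.0203 + -0.3438i, |z|^2 = 0.1186
Iter 14: z = -0.0221 + -0.3435i, |z|^2 = 0.1185
Iter 15: z = -0.0218 + -0.3423i, |z|^2 = 0.1177
Iter 16: z = -0.0210 + -0.3426i, |z|^2 = 0.1178
Iter 17: z = -0.0212 + -0.3431i, |z|^2 = 0.1182
Iter 18: z = -0.0216 + -0.3430i, |z|^2 = 0.1181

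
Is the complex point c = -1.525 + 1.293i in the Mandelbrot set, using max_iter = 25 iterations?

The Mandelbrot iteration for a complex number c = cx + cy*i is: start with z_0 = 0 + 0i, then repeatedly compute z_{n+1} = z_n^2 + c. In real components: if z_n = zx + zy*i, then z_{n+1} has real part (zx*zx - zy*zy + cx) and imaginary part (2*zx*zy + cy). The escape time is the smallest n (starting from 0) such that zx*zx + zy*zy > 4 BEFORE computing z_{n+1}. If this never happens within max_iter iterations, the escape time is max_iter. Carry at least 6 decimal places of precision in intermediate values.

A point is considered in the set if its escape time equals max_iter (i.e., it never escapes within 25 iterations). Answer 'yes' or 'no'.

Answer: no

Derivation:
z_0 = 0 + 0i, c = -1.5250 + 1.2930i
Iter 1: z = -1.5250 + 1.2930i, |z|^2 = 3.9975
Iter 2: z = -0.8712 + -2.6506i, |z|^2 = 7.7850
Escaped at iteration 2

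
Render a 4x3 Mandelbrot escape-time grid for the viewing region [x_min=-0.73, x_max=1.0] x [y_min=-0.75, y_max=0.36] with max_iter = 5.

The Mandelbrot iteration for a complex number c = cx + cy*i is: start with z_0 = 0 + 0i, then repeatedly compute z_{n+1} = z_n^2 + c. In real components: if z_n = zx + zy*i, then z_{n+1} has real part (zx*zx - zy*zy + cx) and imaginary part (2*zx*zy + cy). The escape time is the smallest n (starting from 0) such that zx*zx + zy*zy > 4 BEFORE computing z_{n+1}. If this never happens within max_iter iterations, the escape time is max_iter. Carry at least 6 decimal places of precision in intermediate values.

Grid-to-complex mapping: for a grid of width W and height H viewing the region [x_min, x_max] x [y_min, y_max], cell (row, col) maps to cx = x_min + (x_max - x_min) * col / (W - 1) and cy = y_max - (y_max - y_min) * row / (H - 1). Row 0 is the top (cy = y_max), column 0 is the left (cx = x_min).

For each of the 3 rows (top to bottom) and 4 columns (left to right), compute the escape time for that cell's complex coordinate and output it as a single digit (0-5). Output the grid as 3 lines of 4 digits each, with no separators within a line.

(row=0, col=0): c = -0.7300 + 0.3600i → escape time 5
(row=0, col=1): c = -0.1533 + 0.3600i → escape time 5
(row=0, col=2): c = 0.4233 + 0.3600i → escape time 5
(row=0, col=3): c = 1.0000 + 0.3600i → escape time 2
(row=1, col=0): c = -0.7300 + -0.1950i → escape time 5
(row=1, col=1): c = -0.1533 + -0.1950i → escape time 5
(row=1, col=2): c = 0.4233 + -0.1950i → escape time 5
(row=1, col=3): c = 1.0000 + -0.1950i → escape time 2
(row=2, col=0): c = -0.7300 + -0.7500i → escape time 4
(row=2, col=1): c = -0.1533 + -0.7500i → escape time 5
(row=2, col=2): c = 0.4233 + -0.7500i → escape time 4
(row=2, col=3): c = 1.0000 + -0.7500i → escape time 2

Answer: 5552
5552
4542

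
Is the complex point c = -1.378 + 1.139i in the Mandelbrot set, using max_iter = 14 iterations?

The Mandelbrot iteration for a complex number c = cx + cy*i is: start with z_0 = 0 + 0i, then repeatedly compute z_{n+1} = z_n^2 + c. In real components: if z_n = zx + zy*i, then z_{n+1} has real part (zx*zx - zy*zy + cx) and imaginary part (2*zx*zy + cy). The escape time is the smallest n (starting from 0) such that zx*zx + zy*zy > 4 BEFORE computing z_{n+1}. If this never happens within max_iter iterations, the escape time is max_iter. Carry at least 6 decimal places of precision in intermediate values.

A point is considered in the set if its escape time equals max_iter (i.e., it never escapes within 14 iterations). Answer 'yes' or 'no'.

z_0 = 0 + 0i, c = -1.3780 + 1.1390i
Iter 1: z = -1.3780 + 1.1390i, |z|^2 = 3.1962
Iter 2: z = -0.7764 + -2.0001i, |z|^2 = 4.6032
Escaped at iteration 2

Answer: no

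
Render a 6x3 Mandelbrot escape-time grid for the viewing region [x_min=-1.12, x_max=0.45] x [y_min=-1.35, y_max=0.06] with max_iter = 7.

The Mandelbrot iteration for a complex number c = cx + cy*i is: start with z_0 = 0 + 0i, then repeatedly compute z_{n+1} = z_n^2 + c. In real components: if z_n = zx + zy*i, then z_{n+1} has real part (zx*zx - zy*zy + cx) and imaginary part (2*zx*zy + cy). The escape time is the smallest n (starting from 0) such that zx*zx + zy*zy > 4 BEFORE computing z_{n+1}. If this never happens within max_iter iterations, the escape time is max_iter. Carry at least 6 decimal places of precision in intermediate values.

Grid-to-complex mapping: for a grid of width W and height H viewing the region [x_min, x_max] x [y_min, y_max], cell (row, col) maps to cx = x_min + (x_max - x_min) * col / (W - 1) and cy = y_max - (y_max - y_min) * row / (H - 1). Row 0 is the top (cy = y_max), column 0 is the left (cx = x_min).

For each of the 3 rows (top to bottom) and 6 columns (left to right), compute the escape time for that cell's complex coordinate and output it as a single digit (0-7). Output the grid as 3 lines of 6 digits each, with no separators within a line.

Answer: 777776
357775
222222

Derivation:
(row=0, col=0): c = -1.1200 + 0.0600i → escape time 7
(row=0, col=1): c = -0.8060 + 0.0600i → escape time 7
(row=0, col=2): c = -0.4920 + 0.0600i → escape time 7
(row=0, col=3): c = -0.1780 + 0.0600i → escape time 7
(row=0, col=4): c = 0.1360 + 0.0600i → escape time 7
(row=0, col=5): c = 0.4500 + 0.0600i → escape time 6
(row=1, col=0): c = -1.1200 + -0.6450i → escape time 3
(row=1, col=1): c = -0.8060 + -0.6450i → escape time 5
(row=1, col=2): c = -0.4920 + -0.6450i → escape time 7
(row=1, col=3): c = -0.1780 + -0.6450i → escape time 7
(row=1, col=4): c = 0.1360 + -0.6450i → escape time 7
(row=1, col=5): c = 0.4500 + -0.6450i → escape time 5
(row=2, col=0): c = -1.1200 + -1.3500i → escape time 2
(row=2, col=1): c = -0.8060 + -1.3500i → escape time 2
(row=2, col=2): c = -0.4920 + -1.3500i → escape time 2
(row=2, col=3): c = -0.1780 + -1.3500i → escape time 2
(row=2, col=4): c = 0.1360 + -1.3500i → escape time 2
(row=2, col=5): c = 0.4500 + -1.3500i → escape time 2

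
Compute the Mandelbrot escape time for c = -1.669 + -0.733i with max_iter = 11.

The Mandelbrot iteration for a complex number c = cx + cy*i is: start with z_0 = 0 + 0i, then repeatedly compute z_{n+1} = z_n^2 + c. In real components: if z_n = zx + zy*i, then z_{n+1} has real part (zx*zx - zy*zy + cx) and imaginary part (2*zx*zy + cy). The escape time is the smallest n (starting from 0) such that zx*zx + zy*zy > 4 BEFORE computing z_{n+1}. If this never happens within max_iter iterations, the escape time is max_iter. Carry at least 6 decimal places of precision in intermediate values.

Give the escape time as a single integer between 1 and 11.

Answer: 3

Derivation:
z_0 = 0 + 0i, c = -1.6690 + -0.7330i
Iter 1: z = -1.6690 + -0.7330i, |z|^2 = 3.3228
Iter 2: z = 0.5793 + 1.7138i, |z|^2 = 3.2725
Iter 3: z = -4.2704 + 1.2525i, |z|^2 = 19.8049
Escaped at iteration 3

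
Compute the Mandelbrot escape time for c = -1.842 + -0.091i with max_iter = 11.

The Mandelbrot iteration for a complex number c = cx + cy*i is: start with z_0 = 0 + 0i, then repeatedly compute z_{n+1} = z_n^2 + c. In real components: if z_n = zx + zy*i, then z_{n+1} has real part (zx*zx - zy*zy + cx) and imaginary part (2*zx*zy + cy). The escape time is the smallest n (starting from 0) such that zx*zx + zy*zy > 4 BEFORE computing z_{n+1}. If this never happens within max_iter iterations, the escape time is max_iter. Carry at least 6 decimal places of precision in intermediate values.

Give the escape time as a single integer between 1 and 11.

z_0 = 0 + 0i, c = -1.8420 + -0.0910i
Iter 1: z = -1.8420 + -0.0910i, |z|^2 = 3.4012
Iter 2: z = 1.5427 + 0.2442i, |z|^2 = 2.4395
Iter 3: z = 0.4782 + 0.6626i, |z|^2 = 0.6677
Iter 4: z = -2.0523 + 0.5427i, |z|^2 = 4.5066
Escaped at iteration 4

Answer: 4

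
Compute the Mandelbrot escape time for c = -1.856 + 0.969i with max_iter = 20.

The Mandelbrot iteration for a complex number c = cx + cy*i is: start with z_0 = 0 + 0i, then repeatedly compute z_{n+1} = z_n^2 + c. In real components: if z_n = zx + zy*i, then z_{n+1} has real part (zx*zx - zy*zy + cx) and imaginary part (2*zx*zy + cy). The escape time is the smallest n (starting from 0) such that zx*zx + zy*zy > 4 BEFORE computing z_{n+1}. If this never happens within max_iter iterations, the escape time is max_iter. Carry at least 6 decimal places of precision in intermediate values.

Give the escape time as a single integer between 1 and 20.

z_0 = 0 + 0i, c = -1.8560 + 0.9690i
Iter 1: z = -1.8560 + 0.9690i, |z|^2 = 4.3837
Escaped at iteration 1

Answer: 1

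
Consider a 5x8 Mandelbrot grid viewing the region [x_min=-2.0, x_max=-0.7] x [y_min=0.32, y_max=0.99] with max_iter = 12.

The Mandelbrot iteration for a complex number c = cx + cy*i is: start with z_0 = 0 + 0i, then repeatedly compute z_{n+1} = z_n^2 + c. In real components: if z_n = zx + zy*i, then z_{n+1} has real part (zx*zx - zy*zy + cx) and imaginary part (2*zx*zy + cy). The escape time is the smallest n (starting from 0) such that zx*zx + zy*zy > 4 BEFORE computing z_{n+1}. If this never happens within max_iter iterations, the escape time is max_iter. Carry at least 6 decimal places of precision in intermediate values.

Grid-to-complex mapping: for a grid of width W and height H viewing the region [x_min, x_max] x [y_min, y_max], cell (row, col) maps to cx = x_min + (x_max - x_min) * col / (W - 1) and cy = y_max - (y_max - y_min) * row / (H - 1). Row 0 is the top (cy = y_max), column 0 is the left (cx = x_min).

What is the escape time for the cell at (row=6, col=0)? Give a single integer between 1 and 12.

Answer: 1

Derivation:
z_0 = 0 + 0i, c = -2.0000 + 0.4157i
Iter 1: z = -2.0000 + 0.4157i, |z|^2 = 4.1728
Escaped at iteration 1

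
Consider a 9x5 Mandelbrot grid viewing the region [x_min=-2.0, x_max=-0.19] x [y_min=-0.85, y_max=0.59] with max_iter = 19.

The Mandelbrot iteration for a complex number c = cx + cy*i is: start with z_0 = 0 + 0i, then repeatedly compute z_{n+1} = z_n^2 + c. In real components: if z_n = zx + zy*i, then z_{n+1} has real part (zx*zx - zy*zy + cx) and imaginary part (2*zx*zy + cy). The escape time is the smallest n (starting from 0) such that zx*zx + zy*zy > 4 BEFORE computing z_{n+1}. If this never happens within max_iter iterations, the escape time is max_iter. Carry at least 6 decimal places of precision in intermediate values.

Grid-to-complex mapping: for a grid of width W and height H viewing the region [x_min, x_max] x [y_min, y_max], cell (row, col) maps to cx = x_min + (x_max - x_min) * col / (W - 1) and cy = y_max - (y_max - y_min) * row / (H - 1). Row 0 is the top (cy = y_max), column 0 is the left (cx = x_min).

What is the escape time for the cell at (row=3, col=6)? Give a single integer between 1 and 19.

z_0 = 0 + 0i, c = -0.6425 + -0.4900i
Iter 1: z = -0.6425 + -0.4900i, |z|^2 = 0.6529
Iter 2: z = -0.4698 + 0.1397i, |z|^2 = 0.2402
Iter 3: z = -0.4413 + -0.6212i, |z|^2 = 0.5806
Iter 4: z = -0.8337 + 0.0583i, |z|^2 = 0.6984
Iter 5: z = 0.0491 + -0.5872i, |z|^2 = 0.3472
Iter 6: z = -0.9849 + -0.5477i, |z|^2 = 1.2699
Iter 7: z = 0.0275 + 0.5887i, |z|^2 = 0.3474
Iter 8: z = -0.9883 + -0.4576i, |z|^2 = 1.1862
Iter 9: z = 0.1249 + 0.4145i, |z|^2 = 0.1875
Iter 10: z = -0.7987 + -0.3864i, |z|^2 = 0.7873
Iter 11: z = -0.1538 + 0.1273i, |z|^2 = 0.0399
Iter 12: z = -0.6350 + -0.5292i, |z|^2 = 0.6833
Iter 13: z = -0.5192 + 0.1821i, |z|^2 = 0.3028
Iter 14: z = -0.4060 + -0.6791i, |z|^2 = 0.6260
Iter 15: z = -0.9388 + 0.0615i, |z|^2 = 0.8851
Iter 16: z = 0.2351 + -0.6055i, |z|^2 = 0.4218
Iter 17: z = -0.9538 + -0.7746i, |z|^2 = 1.5098
Iter 18: z = -0.3328 + 0.9877i, |z|^2 = 1.0863

Answer: 19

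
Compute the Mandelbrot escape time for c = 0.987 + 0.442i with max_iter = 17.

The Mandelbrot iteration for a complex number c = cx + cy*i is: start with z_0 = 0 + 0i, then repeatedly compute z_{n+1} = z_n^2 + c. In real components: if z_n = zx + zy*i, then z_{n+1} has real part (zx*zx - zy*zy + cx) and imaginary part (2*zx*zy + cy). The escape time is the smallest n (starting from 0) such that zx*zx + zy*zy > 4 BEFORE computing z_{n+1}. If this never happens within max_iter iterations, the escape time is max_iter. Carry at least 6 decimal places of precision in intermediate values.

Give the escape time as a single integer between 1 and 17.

z_0 = 0 + 0i, c = 0.9870 + 0.4420i
Iter 1: z = 0.9870 + 0.4420i, |z|^2 = 1.1695
Iter 2: z = 1.7658 + 1.3145i, |z|^2 = 4.8460
Escaped at iteration 2

Answer: 2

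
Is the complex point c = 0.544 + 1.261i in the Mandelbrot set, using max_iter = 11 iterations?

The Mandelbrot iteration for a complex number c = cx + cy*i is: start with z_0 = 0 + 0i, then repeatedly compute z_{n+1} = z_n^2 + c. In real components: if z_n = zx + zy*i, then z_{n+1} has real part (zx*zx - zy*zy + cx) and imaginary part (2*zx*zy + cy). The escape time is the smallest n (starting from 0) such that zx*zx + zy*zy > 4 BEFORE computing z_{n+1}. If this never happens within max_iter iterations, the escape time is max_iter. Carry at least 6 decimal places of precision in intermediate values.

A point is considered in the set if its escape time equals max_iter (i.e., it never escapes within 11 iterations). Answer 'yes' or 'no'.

Answer: no

Derivation:
z_0 = 0 + 0i, c = 0.5440 + 1.2610i
Iter 1: z = 0.5440 + 1.2610i, |z|^2 = 1.8861
Iter 2: z = -0.7502 + 2.6330i, |z|^2 = 7.4953
Escaped at iteration 2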